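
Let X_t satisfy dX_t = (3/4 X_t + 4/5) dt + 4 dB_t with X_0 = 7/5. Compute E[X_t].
E[X_t] = 37*exp(3*t/4)/15 - 16/15

Taking expectations and using E[dB_t] = 0, the mean m(t) = E[X_t] satisfies the ODE m'(t) = a m(t) + b with m(0) = x_0. With a = 3/4, b = 4/5, x_0 = 7/5, the solution is
  m(t) = x_0 * exp(a t) + (b/a) * (exp(a t) - 1)
       = (7/5) * exp((3/4) t) + ((4/5)/(3/4)) * (exp((3/4) t) - 1)
       = 37*exp(3*t/4)/15 - 16/15.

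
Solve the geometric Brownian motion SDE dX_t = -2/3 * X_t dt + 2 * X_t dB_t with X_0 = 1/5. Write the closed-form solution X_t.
X_t = 1/5 * exp((-8/3) * t + (2) * B_t)

For GBM dX = mu X dt + sigma X dB with X_0 = x_0, apply Itô to Y = log X: dY = (mu - sigma^2/2) dt + sigma dB, so Y_t = log(x_0) + (mu - sigma^2/2) t + sigma B_t and hence X_t = x_0 * exp((mu - sigma^2/2) t + sigma B_t).
With mu = -2/3, sigma = 2, x_0 = 1/5, this gives:
  X_t = 1/5 * exp((-8/3) * t + (2) * B_t).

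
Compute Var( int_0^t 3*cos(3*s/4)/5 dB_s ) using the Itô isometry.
Var = 9*t/50 + 3*sin(3*t/2)/25

The Itô integral of a deterministic integrand f(s) has mean 0 because each increment f(s) * (B_{s+ds} - B_s) has mean 0. By the Itô isometry:
  Var( int_0^t f(s) dB_s ) = E[ (int_0^t f(s) dB_s)^2 ] = int_0^t f(s)^2 ds.
Here f(s) = 3*cos(3*s/4)/5, so f(s)^2 = 9*cos(3*s/4)^2/25. Integrate:
  int_0^t (9*cos(3*s/4)^2/25) ds = 9*t/50 + 3*sin(3*t/2)/25.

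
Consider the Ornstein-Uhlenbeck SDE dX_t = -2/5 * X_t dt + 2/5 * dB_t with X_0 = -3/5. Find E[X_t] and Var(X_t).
E[X_t] = -3*exp(-2*t/5)/5; Var(X_t) = 1/5 - exp(-4*t/5)/5

The OU SDE dX = -theta X dt + sigma dB admits the integrating factor exp(theta t): d(exp(theta t) X_t) = sigma exp(theta t) dB_t. Integrating from 0 to t:
  X_t = x_0 * exp(-theta t) + sigma * int_0^t exp(-theta (t-s)) dB_s.
The Itô integral has mean 0 and (by the Itô isometry) variance sigma^2 * int_0^t exp(-2 theta (t - s)) ds = sigma^2 * (1 - exp(-2 theta t)) / (2 theta).
With theta = 2/5, sigma = 2/5, x_0 = -3/5:
  E[X_t] = -3/5 * exp(-2/5 t) = -3*exp(-2*t/5)/5
  Var(X_t) = (2/5)^2 * (1 - exp(-2*2/5 t)) / (2 * 2/5) = 1/5 - exp(-4*t/5)/5.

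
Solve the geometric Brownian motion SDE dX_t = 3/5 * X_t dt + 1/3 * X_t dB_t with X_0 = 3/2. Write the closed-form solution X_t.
X_t = 3/2 * exp((49/90) * t + (1/3) * B_t)

For GBM dX = mu X dt + sigma X dB with X_0 = x_0, apply Itô to Y = log X: dY = (mu - sigma^2/2) dt + sigma dB, so Y_t = log(x_0) + (mu - sigma^2/2) t + sigma B_t and hence X_t = x_0 * exp((mu - sigma^2/2) t + sigma B_t).
With mu = 3/5, sigma = 1/3, x_0 = 3/2, this gives:
  X_t = 3/2 * exp((49/90) * t + (1/3) * B_t).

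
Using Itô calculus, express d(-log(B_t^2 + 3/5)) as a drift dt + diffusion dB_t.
d(-log(B_t^2 + 3/5)) = (5*(5*B_t^2 - 3)/(5*B_t^2 + 3)^2) dt + (-10*B_t/(5*B_t^2 + 3)) dB_t

Itô's formula for f(B_t) gives d f(B_t) = f'(B_t) dB_t + (1/2) f''(B_t) dt. Compute derivatives of f(x) = -log(x^2 + 3/5):
  f'(x)  = -10*x/(5*x^2 + 3)
  f''(x) = 10*(5*x^2 - 3)/(5*x^2 + 3)^2
Substitute x = B_t and multiply the f'' term by 1/2:
  drift     = (1/2) * (10*(5*x^2 - 3)/(5*x^2 + 3)^2) evaluated at B_t = 5*(5*B_t^2 - 3)/(5*B_t^2 + 3)^2
  diffusion = (-10*x/(5*x^2 + 3)) evaluated at B_t = -10*B_t/(5*B_t^2 + 3)
Therefore d(-log(B_t^2 + 3/5)) = (5*(5*B_t^2 - 3)/(5*B_t^2 + 3)^2) dt + (-10*B_t/(5*B_t^2 + 3)) dB_t.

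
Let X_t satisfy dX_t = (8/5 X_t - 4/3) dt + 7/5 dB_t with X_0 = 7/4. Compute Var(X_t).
Var(X_t) = 49*exp(16*t/5)/80 - 49/80

The variance V(t) = Var(X_t) satisfies V'(t) = 2 a V(t) + c^2 with V(0) = 0 (drift coefficient is linear in X, diffusion is constant). With a = 8/5, c = 7/5, the solution is
  V(t) = (c^2 / (2 a)) * (exp(2 a t) - 1)
       = ((7/5)^2 / (2*(8/5))) * (exp((16/5) t) - 1)
       = 49*exp(16*t/5)/80 - 49/80.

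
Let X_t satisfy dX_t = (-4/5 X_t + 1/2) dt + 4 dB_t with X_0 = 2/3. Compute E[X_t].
E[X_t] = 5/8 + exp(-4*t/5)/24

Taking expectations and using E[dB_t] = 0, the mean m(t) = E[X_t] satisfies the ODE m'(t) = a m(t) + b with m(0) = x_0. With a = -4/5, b = 1/2, x_0 = 2/3, the solution is
  m(t) = x_0 * exp(a t) + (b/a) * (exp(a t) - 1)
       = (2/3) * exp((-4/5) t) + ((1/2)/(-4/5)) * (exp((-4/5) t) - 1)
       = 5/8 + exp(-4*t/5)/24.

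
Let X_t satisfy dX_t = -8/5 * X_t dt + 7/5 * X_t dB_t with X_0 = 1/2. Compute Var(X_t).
Var(X_t) = (exp(49*t/25) - 1)*exp(-16*t/5)/4

For GBM dX = mu X dt + sigma X dB with X_0 = x_0, apply Itô to Y = log X: dY = (mu - sigma^2/2) dt + sigma dB, so Y_t = log(x_0) + (mu - sigma^2/2) t + sigma B_t and hence X_t = x_0 * exp((mu - sigma^2/2) t + sigma B_t).
With mu = -8/5, sigma = 7/5, x_0 = 1/2, this gives:
  X_t = 1/2 * exp((-129/50) * t + (7/5) * B_t).
Since sigma*B_t ~ Normal(0, sigma^2 t), E[exp(sigma*B_t)] = exp(sigma^2 t / 2); so E[X_t] = x_0 * exp((mu - sigma^2/2) t) * exp(sigma^2 t / 2) = x_0 * exp(mu t) = exp(-8*t/5)/2.
Var(X_t) = E[X_t^2] - (E[X_t])^2 = x_0^2 * exp(2 mu t) * (exp(sigma^2 t) - 1) = (exp(49*t/25) - 1)*exp(-16*t/5)/4.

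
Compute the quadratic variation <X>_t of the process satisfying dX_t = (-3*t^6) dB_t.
<X>_t = 9*t^13/13

For an Itô process dX_t = a(t) dt + b(t) dB_t, the quadratic variation is <X>_t = int_0^t b(s)^2 ds (the drift term does not contribute). Here b(s) = -3*s^6, so
  b(s)^2 = 9*s^12.
Integrating from 0 to t:
  <X>_t = int_0^t (9*s^12) ds = 9*t^13/13.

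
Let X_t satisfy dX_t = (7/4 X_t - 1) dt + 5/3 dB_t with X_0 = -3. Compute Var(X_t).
Var(X_t) = 50*exp(7*t/2)/63 - 50/63

The variance V(t) = Var(X_t) satisfies V'(t) = 2 a V(t) + c^2 with V(0) = 0 (drift coefficient is linear in X, diffusion is constant). With a = 7/4, c = 5/3, the solution is
  V(t) = (c^2 / (2 a)) * (exp(2 a t) - 1)
       = ((5/3)^2 / (2*(7/4))) * (exp((7/2) t) - 1)
       = 50*exp(7*t/2)/63 - 50/63.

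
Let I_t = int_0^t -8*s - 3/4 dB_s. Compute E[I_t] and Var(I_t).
E[I_t] = 0; Var(I_t) = t*(1024*t^2 + 288*t + 27)/48

The Itô integral of a deterministic integrand f(s) has mean 0 because each increment f(s) * (B_{s+ds} - B_s) has mean 0. By the Itô isometry:
  Var( int_0^t f(s) dB_s ) = E[ (int_0^t f(s) dB_s)^2 ] = int_0^t f(s)^2 ds.
Here f(s) = -8*s - 3/4, so f(s)^2 = (32*s + 3)^2/16. Integrate:
  int_0^t ((32*s + 3)^2/16) ds = t*(1024*t^2 + 288*t + 27)/48.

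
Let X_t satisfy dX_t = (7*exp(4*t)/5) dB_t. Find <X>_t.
<X>_t = 49*exp(8*t)/200 - 49/200

For an Itô process dX_t = a(t) dt + b(t) dB_t, the quadratic variation is <X>_t = int_0^t b(s)^2 ds (the drift term does not contribute). Here b(s) = 7*exp(4*s)/5, so
  b(s)^2 = 49*exp(8*s)/25.
Integrating from 0 to t:
  <X>_t = int_0^t (49*exp(8*s)/25) ds = 49*exp(8*t)/200 - 49/200.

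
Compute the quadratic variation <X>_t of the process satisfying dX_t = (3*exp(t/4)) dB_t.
<X>_t = 18*exp(t/2) - 18

For an Itô process dX_t = a(t) dt + b(t) dB_t, the quadratic variation is <X>_t = int_0^t b(s)^2 ds (the drift term does not contribute). Here b(s) = 3*exp(s/4), so
  b(s)^2 = 9*exp(s/2).
Integrating from 0 to t:
  <X>_t = int_0^t (9*exp(s/2)) ds = 18*exp(t/2) - 18.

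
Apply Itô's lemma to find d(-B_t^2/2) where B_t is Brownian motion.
d(-B_t^2/2) = (-1/2) dt + (-B_t) dB_t

Itô's formula for f(B_t) gives d f(B_t) = f'(B_t) dB_t + (1/2) f''(B_t) dt. Compute derivatives of f(x) = -x^2/2:
  f'(x)  = -x
  f''(x) = -1
Substitute x = B_t and multiply the f'' term by 1/2:
  drift     = (1/2) * (-1) evaluated at B_t = -1/2
  diffusion = (-x) evaluated at B_t = -B_t
Therefore d(-B_t^2/2) = (-1/2) dt + (-B_t) dB_t.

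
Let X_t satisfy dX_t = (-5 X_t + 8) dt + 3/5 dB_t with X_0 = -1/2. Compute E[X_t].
E[X_t] = 8/5 - 21*exp(-5*t)/10

Taking expectations and using E[dB_t] = 0, the mean m(t) = E[X_t] satisfies the ODE m'(t) = a m(t) + b with m(0) = x_0. With a = -5, b = 8, x_0 = -1/2, the solution is
  m(t) = x_0 * exp(a t) + (b/a) * (exp(a t) - 1)
       = (-1/2) * exp((-5) t) + (8/(-5)) * (exp((-5) t) - 1)
       = 8/5 - 21*exp(-5*t)/10.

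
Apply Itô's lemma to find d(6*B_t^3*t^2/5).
d(6*B_t^3*t^2/5) = (6*B_t*t*(2*B_t^2 + 3*t)/5) dt + (18*B_t^2*t^2/5) dB_t

Itô's formula for f(t, x): d f(t, B_t) = (f_t + (1/2) f_xx) dt + f_x dB_t. Compute partials of f(t, x) = 6*t^2*x^3/5:
  f_t(t,x)  = 12*t*x^3/5
  f_x(t,x)  = 18*t^2*x^2/5
  f_xx(t,x) = 36*t^2*x/5
Assemble drift = f_t + (1/2) f_xx = 6*t*x*(3*t + 2*x^2)/5 and diffusion = f_x = 18*t^2*x^2/5. Substituting x = B_t:
  d(6*B_t^3*t^2/5) = (6*B_t*t*(2*B_t^2 + 3*t)/5) dt + (18*B_t^2*t^2/5) dB_t.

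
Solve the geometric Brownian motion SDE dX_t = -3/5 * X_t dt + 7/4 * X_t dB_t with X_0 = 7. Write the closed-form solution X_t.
X_t = 7 * exp((-341/160) * t + (7/4) * B_t)

For GBM dX = mu X dt + sigma X dB with X_0 = x_0, apply Itô to Y = log X: dY = (mu - sigma^2/2) dt + sigma dB, so Y_t = log(x_0) + (mu - sigma^2/2) t + sigma B_t and hence X_t = x_0 * exp((mu - sigma^2/2) t + sigma B_t).
With mu = -3/5, sigma = 7/4, x_0 = 7, this gives:
  X_t = 7 * exp((-341/160) * t + (7/4) * B_t).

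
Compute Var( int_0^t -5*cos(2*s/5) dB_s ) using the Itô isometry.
Var = 25*t/2 + 125*sin(4*t/5)/8

The Itô integral of a deterministic integrand f(s) has mean 0 because each increment f(s) * (B_{s+ds} - B_s) has mean 0. By the Itô isometry:
  Var( int_0^t f(s) dB_s ) = E[ (int_0^t f(s) dB_s)^2 ] = int_0^t f(s)^2 ds.
Here f(s) = -5*cos(2*s/5), so f(s)^2 = 25*cos(2*s/5)^2. Integrate:
  int_0^t (25*cos(2*s/5)^2) ds = 25*t/2 + 125*sin(4*t/5)/8.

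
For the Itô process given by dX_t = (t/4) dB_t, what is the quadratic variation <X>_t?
<X>_t = t^3/48

For an Itô process dX_t = a(t) dt + b(t) dB_t, the quadratic variation is <X>_t = int_0^t b(s)^2 ds (the drift term does not contribute). Here b(s) = s/4, so
  b(s)^2 = s^2/16.
Integrating from 0 to t:
  <X>_t = int_0^t (s^2/16) ds = t^3/48.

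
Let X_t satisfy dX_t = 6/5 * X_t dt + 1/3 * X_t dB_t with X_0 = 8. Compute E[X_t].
E[X_t] = 8*exp(6*t/5)

For GBM dX = mu X dt + sigma X dB with X_0 = x_0, apply Itô to Y = log X: dY = (mu - sigma^2/2) dt + sigma dB, so Y_t = log(x_0) + (mu - sigma^2/2) t + sigma B_t and hence X_t = x_0 * exp((mu - sigma^2/2) t + sigma B_t).
With mu = 6/5, sigma = 1/3, x_0 = 8, this gives:
  X_t = 8 * exp((103/90) * t + (1/3) * B_t).
Since sigma*B_t ~ Normal(0, sigma^2 t), E[exp(sigma*B_t)] = exp(sigma^2 t / 2); so E[X_t] = x_0 * exp((mu - sigma^2/2) t) * exp(sigma^2 t / 2) = x_0 * exp(mu t) = 8*exp(6*t/5).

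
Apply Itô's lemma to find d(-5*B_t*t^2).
d(-5*B_t*t^2) = (-10*B_t*t) dt + (-5*t^2) dB_t

Itô's formula for f(t, x): d f(t, B_t) = (f_t + (1/2) f_xx) dt + f_x dB_t. Compute partials of f(t, x) = -5*t^2*x:
  f_t(t,x)  = -10*t*x
  f_x(t,x)  = -5*t^2
  f_xx(t,x) = 0
Assemble drift = f_t + (1/2) f_xx = -10*t*x and diffusion = f_x = -5*t^2. Substituting x = B_t:
  d(-5*B_t*t^2) = (-10*B_t*t) dt + (-5*t^2) dB_t.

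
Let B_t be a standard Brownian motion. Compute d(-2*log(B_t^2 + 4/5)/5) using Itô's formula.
d(-2*log(B_t^2 + 4/5)/5) = (2*(5*B_t^2 - 4)/(5*B_t^2 + 4)^2) dt + (-4*B_t/(5*B_t^2 + 4)) dB_t

Itô's formula for f(B_t) gives d f(B_t) = f'(B_t) dB_t + (1/2) f''(B_t) dt. Compute derivatives of f(x) = -2*log(x^2 + 4/5)/5:
  f'(x)  = -4*x/(5*x^2 + 4)
  f''(x) = 4*(5*x^2 - 4)/(5*x^2 + 4)^2
Substitute x = B_t and multiply the f'' term by 1/2:
  drift     = (1/2) * (4*(5*x^2 - 4)/(5*x^2 + 4)^2) evaluated at B_t = 2*(5*B_t^2 - 4)/(5*B_t^2 + 4)^2
  diffusion = (-4*x/(5*x^2 + 4)) evaluated at B_t = -4*B_t/(5*B_t^2 + 4)
Therefore d(-2*log(B_t^2 + 4/5)/5) = (2*(5*B_t^2 - 4)/(5*B_t^2 + 4)^2) dt + (-4*B_t/(5*B_t^2 + 4)) dB_t.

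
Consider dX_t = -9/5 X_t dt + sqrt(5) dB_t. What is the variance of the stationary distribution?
lim Var(X_t) = 25/18

The OU SDE dX = -theta X dt + sigma dB admits the integrating factor exp(theta t): d(exp(theta t) X_t) = sigma exp(theta t) dB_t. Integrating from 0 to t gives X_t = x_0 * exp(-theta t) + sigma * int_0^t exp(-theta (t-s)) dB_s for any initial x_0. The Itô integral has variance (by the Itô isometry) sigma^2 * int_0^t exp(-2 theta (t - s)) ds = sigma^2 * (1 - exp(-2 theta t)) / (2 theta), independent of x_0.
With theta = 9/5, sigma = sqrt(5):
  Var(X_t) = (sqrt(5))^2 * (1 - exp(-2*9/5 t)) / (2 * 9/5) = 25/18 - 25*exp(-18*t/5)/18.
As t -> infinity, exp(-2*9/5 t) -> 0, so the stationary variance is sigma^2 / (2 theta) = 25/18.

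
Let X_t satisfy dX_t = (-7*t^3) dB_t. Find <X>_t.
<X>_t = 7*t^7

For an Itô process dX_t = a(t) dt + b(t) dB_t, the quadratic variation is <X>_t = int_0^t b(s)^2 ds (the drift term does not contribute). Here b(s) = -7*s^3, so
  b(s)^2 = 49*s^6.
Integrating from 0 to t:
  <X>_t = int_0^t (49*s^6) ds = 7*t^7.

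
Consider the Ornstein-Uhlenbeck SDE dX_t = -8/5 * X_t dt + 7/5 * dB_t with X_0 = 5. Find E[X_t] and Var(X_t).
E[X_t] = 5*exp(-8*t/5); Var(X_t) = 49/80 - 49*exp(-16*t/5)/80

The OU SDE dX = -theta X dt + sigma dB admits the integrating factor exp(theta t): d(exp(theta t) X_t) = sigma exp(theta t) dB_t. Integrating from 0 to t:
  X_t = x_0 * exp(-theta t) + sigma * int_0^t exp(-theta (t-s)) dB_s.
The Itô integral has mean 0 and (by the Itô isometry) variance sigma^2 * int_0^t exp(-2 theta (t - s)) ds = sigma^2 * (1 - exp(-2 theta t)) / (2 theta).
With theta = 8/5, sigma = 7/5, x_0 = 5:
  E[X_t] = 5 * exp(-8/5 t) = 5*exp(-8*t/5)
  Var(X_t) = (7/5)^2 * (1 - exp(-2*8/5 t)) / (2 * 8/5) = 49/80 - 49*exp(-16*t/5)/80.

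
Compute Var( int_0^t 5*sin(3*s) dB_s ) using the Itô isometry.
Var = 25*t/2 - 25*sin(6*t)/12

The Itô integral of a deterministic integrand f(s) has mean 0 because each increment f(s) * (B_{s+ds} - B_s) has mean 0. By the Itô isometry:
  Var( int_0^t f(s) dB_s ) = E[ (int_0^t f(s) dB_s)^2 ] = int_0^t f(s)^2 ds.
Here f(s) = 5*sin(3*s), so f(s)^2 = 25*sin(3*s)^2. Integrate:
  int_0^t (25*sin(3*s)^2) ds = 25*t/2 - 25*sin(6*t)/12.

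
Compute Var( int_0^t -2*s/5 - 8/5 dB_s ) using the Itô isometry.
Var = 4*t*(t^2 + 12*t + 48)/75

The Itô integral of a deterministic integrand f(s) has mean 0 because each increment f(s) * (B_{s+ds} - B_s) has mean 0. By the Itô isometry:
  Var( int_0^t f(s) dB_s ) = E[ (int_0^t f(s) dB_s)^2 ] = int_0^t f(s)^2 ds.
Here f(s) = -2*s/5 - 8/5, so f(s)^2 = 4*(s + 4)^2/25. Integrate:
  int_0^t (4*(s + 4)^2/25) ds = 4*t*(t^2 + 12*t + 48)/75.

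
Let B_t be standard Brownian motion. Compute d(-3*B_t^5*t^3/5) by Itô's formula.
d(-3*B_t^5*t^3/5) = (B_t^3*t^2*(-9*B_t^2/5 - 6*t)) dt + (-3*B_t^4*t^3) dB_t

Itô's formula for f(t, x): d f(t, B_t) = (f_t + (1/2) f_xx) dt + f_x dB_t. Compute partials of f(t, x) = -3*t^3*x^5/5:
  f_t(t,x)  = -9*t^2*x^5/5
  f_x(t,x)  = -3*t^3*x^4
  f_xx(t,x) = -12*t^3*x^3
Assemble drift = f_t + (1/2) f_xx = t^2*x^3*(-6*t - 9*x^2/5) and diffusion = f_x = -3*t^3*x^4. Substituting x = B_t:
  d(-3*B_t^5*t^3/5) = (B_t^3*t^2*(-9*B_t^2/5 - 6*t)) dt + (-3*B_t^4*t^3) dB_t.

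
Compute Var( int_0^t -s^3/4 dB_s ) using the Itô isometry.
Var = t^7/112

The Itô integral of a deterministic integrand f(s) has mean 0 because each increment f(s) * (B_{s+ds} - B_s) has mean 0. By the Itô isometry:
  Var( int_0^t f(s) dB_s ) = E[ (int_0^t f(s) dB_s)^2 ] = int_0^t f(s)^2 ds.
Here f(s) = -s^3/4, so f(s)^2 = s^6/16. Integrate:
  int_0^t (s^6/16) ds = t^7/112.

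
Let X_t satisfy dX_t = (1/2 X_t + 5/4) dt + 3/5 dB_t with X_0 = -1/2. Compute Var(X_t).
Var(X_t) = 9*exp(t)/25 - 9/25

The variance V(t) = Var(X_t) satisfies V'(t) = 2 a V(t) + c^2 with V(0) = 0 (drift coefficient is linear in X, diffusion is constant). With a = 1/2, c = 3/5, the solution is
  V(t) = (c^2 / (2 a)) * (exp(2 a t) - 1)
       = ((3/5)^2 / (2*(1/2))) * (exp(1 t) - 1)
       = 9*exp(t)/25 - 9/25.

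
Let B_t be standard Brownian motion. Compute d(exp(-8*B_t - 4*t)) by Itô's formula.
d(exp(-8*B_t - 4*t)) = (28*exp(-8*B_t - 4*t)) dt + (-8*exp(-8*B_t - 4*t)) dB_t

Itô's formula for f(t, x): d f(t, B_t) = (f_t + (1/2) f_xx) dt + f_x dB_t. Compute partials of f(t, x) = exp(-4*t - 8*x):
  f_t(t,x)  = -4*exp(-4*t - 8*x)
  f_x(t,x)  = -8*exp(-4*t - 8*x)
  f_xx(t,x) = 64*exp(-4*t - 8*x)
Assemble drift = f_t + (1/2) f_xx = 28*exp(-4*t - 8*x) and diffusion = f_x = -8*exp(-4*t - 8*x). Substituting x = B_t:
  d(exp(-8*B_t - 4*t)) = (28*exp(-8*B_t - 4*t)) dt + (-8*exp(-8*B_t - 4*t)) dB_t.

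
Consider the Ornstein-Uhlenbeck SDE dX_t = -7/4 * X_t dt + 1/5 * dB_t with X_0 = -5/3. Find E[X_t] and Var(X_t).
E[X_t] = -5*exp(-7*t/4)/3; Var(X_t) = 2/175 - 2*exp(-7*t/2)/175

The OU SDE dX = -theta X dt + sigma dB admits the integrating factor exp(theta t): d(exp(theta t) X_t) = sigma exp(theta t) dB_t. Integrating from 0 to t:
  X_t = x_0 * exp(-theta t) + sigma * int_0^t exp(-theta (t-s)) dB_s.
The Itô integral has mean 0 and (by the Itô isometry) variance sigma^2 * int_0^t exp(-2 theta (t - s)) ds = sigma^2 * (1 - exp(-2 theta t)) / (2 theta).
With theta = 7/4, sigma = 1/5, x_0 = -5/3:
  E[X_t] = -5/3 * exp(-7/4 t) = -5*exp(-7*t/4)/3
  Var(X_t) = (1/5)^2 * (1 - exp(-2*7/4 t)) / (2 * 7/4) = 2/175 - 2*exp(-7*t/2)/175.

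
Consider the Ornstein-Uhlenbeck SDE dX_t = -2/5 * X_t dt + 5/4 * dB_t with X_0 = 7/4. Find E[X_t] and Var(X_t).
E[X_t] = 7*exp(-2*t/5)/4; Var(X_t) = 125/64 - 125*exp(-4*t/5)/64

The OU SDE dX = -theta X dt + sigma dB admits the integrating factor exp(theta t): d(exp(theta t) X_t) = sigma exp(theta t) dB_t. Integrating from 0 to t:
  X_t = x_0 * exp(-theta t) + sigma * int_0^t exp(-theta (t-s)) dB_s.
The Itô integral has mean 0 and (by the Itô isometry) variance sigma^2 * int_0^t exp(-2 theta (t - s)) ds = sigma^2 * (1 - exp(-2 theta t)) / (2 theta).
With theta = 2/5, sigma = 5/4, x_0 = 7/4:
  E[X_t] = 7/4 * exp(-2/5 t) = 7*exp(-2*t/5)/4
  Var(X_t) = (5/4)^2 * (1 - exp(-2*2/5 t)) / (2 * 2/5) = 125/64 - 125*exp(-4*t/5)/64.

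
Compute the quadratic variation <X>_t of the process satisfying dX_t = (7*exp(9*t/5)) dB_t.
<X>_t = 245*exp(18*t/5)/18 - 245/18

For an Itô process dX_t = a(t) dt + b(t) dB_t, the quadratic variation is <X>_t = int_0^t b(s)^2 ds (the drift term does not contribute). Here b(s) = 7*exp(9*s/5), so
  b(s)^2 = 49*exp(18*s/5).
Integrating from 0 to t:
  <X>_t = int_0^t (49*exp(18*s/5)) ds = 245*exp(18*t/5)/18 - 245/18.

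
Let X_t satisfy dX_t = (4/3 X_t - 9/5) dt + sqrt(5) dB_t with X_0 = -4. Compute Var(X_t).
Var(X_t) = 15*exp(8*t/3)/8 - 15/8

The variance V(t) = Var(X_t) satisfies V'(t) = 2 a V(t) + c^2 with V(0) = 0 (drift coefficient is linear in X, diffusion is constant). With a = 4/3, c = sqrt(5), the solution is
  V(t) = (c^2 / (2 a)) * (exp(2 a t) - 1)
       = (sqrt(5)^2 / (2*(4/3))) * (exp((8/3) t) - 1)
       = 15*exp(8*t/3)/8 - 15/8.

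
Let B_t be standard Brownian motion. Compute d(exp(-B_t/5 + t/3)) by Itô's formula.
d(exp(-B_t/5 + t/3)) = (53*exp(-B_t/5 + t/3)/150) dt + (-exp(-B_t/5 + t/3)/5) dB_t

Itô's formula for f(t, x): d f(t, B_t) = (f_t + (1/2) f_xx) dt + f_x dB_t. Compute partials of f(t, x) = exp(t/3 - x/5):
  f_t(t,x)  = exp(t/3 - x/5)/3
  f_x(t,x)  = -exp(t/3 - x/5)/5
  f_xx(t,x) = exp(t/3 - x/5)/25
Assemble drift = f_t + (1/2) f_xx = 53*exp(t/3 - x/5)/150 and diffusion = f_x = -exp(t/3 - x/5)/5. Substituting x = B_t:
  d(exp(-B_t/5 + t/3)) = (53*exp(-B_t/5 + t/3)/150) dt + (-exp(-B_t/5 + t/3)/5) dB_t.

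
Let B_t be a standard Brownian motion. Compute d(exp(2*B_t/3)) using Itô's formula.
d(exp(2*B_t/3)) = (2*exp(2*B_t/3)/9) dt + (2*exp(2*B_t/3)/3) dB_t

Itô's formula for f(B_t) gives d f(B_t) = f'(B_t) dB_t + (1/2) f''(B_t) dt. Compute derivatives of f(x) = exp(2*x/3):
  f'(x)  = 2*exp(2*x/3)/3
  f''(x) = 4*exp(2*x/3)/9
Substitute x = B_t and multiply the f'' term by 1/2:
  drift     = (1/2) * (4*exp(2*x/3)/9) evaluated at B_t = 2*exp(2*B_t/3)/9
  diffusion = (2*exp(2*x/3)/3) evaluated at B_t = 2*exp(2*B_t/3)/3
Therefore d(exp(2*B_t/3)) = (2*exp(2*B_t/3)/9) dt + (2*exp(2*B_t/3)/3) dB_t.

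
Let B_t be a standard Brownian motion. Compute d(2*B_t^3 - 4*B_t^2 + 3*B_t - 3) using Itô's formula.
d(2*B_t^3 - 4*B_t^2 + 3*B_t - 3) = (6*B_t - 4) dt + (6*B_t^2 - 8*B_t + 3) dB_t

Itô's formula for f(B_t) gives d f(B_t) = f'(B_t) dB_t + (1/2) f''(B_t) dt. Compute derivatives of f(x) = 2*x^3 - 4*x^2 + 3*x - 3:
  f'(x)  = 6*x^2 - 8*x + 3
  f''(x) = 12*x - 8
Substitute x = B_t and multiply the f'' term by 1/2:
  drift     = (1/2) * (12*x - 8) evaluated at B_t = 6*B_t - 4
  diffusion = (6*x^2 - 8*x + 3) evaluated at B_t = 6*B_t^2 - 8*B_t + 3
Therefore d(2*B_t^3 - 4*B_t^2 + 3*B_t - 3) = (6*B_t - 4) dt + (6*B_t^2 - 8*B_t + 3) dB_t.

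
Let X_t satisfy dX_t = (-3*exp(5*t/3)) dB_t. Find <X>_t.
<X>_t = 27*exp(10*t/3)/10 - 27/10

For an Itô process dX_t = a(t) dt + b(t) dB_t, the quadratic variation is <X>_t = int_0^t b(s)^2 ds (the drift term does not contribute). Here b(s) = -3*exp(5*s/3), so
  b(s)^2 = 9*exp(10*s/3).
Integrating from 0 to t:
  <X>_t = int_0^t (9*exp(10*s/3)) ds = 27*exp(10*t/3)/10 - 27/10.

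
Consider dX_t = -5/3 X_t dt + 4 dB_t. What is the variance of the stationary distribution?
lim Var(X_t) = 24/5

The OU SDE dX = -theta X dt + sigma dB admits the integrating factor exp(theta t): d(exp(theta t) X_t) = sigma exp(theta t) dB_t. Integrating from 0 to t gives X_t = x_0 * exp(-theta t) + sigma * int_0^t exp(-theta (t-s)) dB_s for any initial x_0. The Itô integral has variance (by the Itô isometry) sigma^2 * int_0^t exp(-2 theta (t - s)) ds = sigma^2 * (1 - exp(-2 theta t)) / (2 theta), independent of x_0.
With theta = 5/3, sigma = 4:
  Var(X_t) = (4)^2 * (1 - exp(-2*5/3 t)) / (2 * 5/3) = 24/5 - 24*exp(-10*t/3)/5.
As t -> infinity, exp(-2*5/3 t) -> 0, so the stationary variance is sigma^2 / (2 theta) = 24/5.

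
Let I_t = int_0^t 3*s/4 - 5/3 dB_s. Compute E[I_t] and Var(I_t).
E[I_t] = 0; Var(I_t) = t*(27*t^2 - 180*t + 400)/144

The Itô integral of a deterministic integrand f(s) has mean 0 because each increment f(s) * (B_{s+ds} - B_s) has mean 0. By the Itô isometry:
  Var( int_0^t f(s) dB_s ) = E[ (int_0^t f(s) dB_s)^2 ] = int_0^t f(s)^2 ds.
Here f(s) = 3*s/4 - 5/3, so f(s)^2 = (9*s - 20)^2/144. Integrate:
  int_0^t ((9*s - 20)^2/144) ds = t*(27*t^2 - 180*t + 400)/144.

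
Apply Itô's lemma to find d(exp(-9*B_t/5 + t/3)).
d(exp(-9*B_t/5 + t/3)) = (293*exp(-9*B_t/5 + t/3)/150) dt + (-9*exp(-9*B_t/5 + t/3)/5) dB_t

Itô's formula for f(t, x): d f(t, B_t) = (f_t + (1/2) f_xx) dt + f_x dB_t. Compute partials of f(t, x) = exp(t/3 - 9*x/5):
  f_t(t,x)  = exp(t/3 - 9*x/5)/3
  f_x(t,x)  = -9*exp(t/3 - 9*x/5)/5
  f_xx(t,x) = 81*exp(t/3 - 9*x/5)/25
Assemble drift = f_t + (1/2) f_xx = 293*exp(t/3 - 9*x/5)/150 and diffusion = f_x = -9*exp(t/3 - 9*x/5)/5. Substituting x = B_t:
  d(exp(-9*B_t/5 + t/3)) = (293*exp(-9*B_t/5 + t/3)/150) dt + (-9*exp(-9*B_t/5 + t/3)/5) dB_t.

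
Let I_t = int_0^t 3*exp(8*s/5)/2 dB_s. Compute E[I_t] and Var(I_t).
E[I_t] = 0; Var(I_t) = 45*exp(16*t/5)/64 - 45/64

The Itô integral of a deterministic integrand f(s) has mean 0 because each increment f(s) * (B_{s+ds} - B_s) has mean 0. By the Itô isometry:
  Var( int_0^t f(s) dB_s ) = E[ (int_0^t f(s) dB_s)^2 ] = int_0^t f(s)^2 ds.
Here f(s) = 3*exp(8*s/5)/2, so f(s)^2 = 9*exp(16*s/5)/4. Integrate:
  int_0^t (9*exp(16*s/5)/4) ds = 45*exp(16*t/5)/64 - 45/64.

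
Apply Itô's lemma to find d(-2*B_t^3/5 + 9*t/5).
d(-2*B_t^3/5 + 9*t/5) = (9/5 - 6*B_t/5) dt + (-6*B_t^2/5) dB_t

Itô's formula for f(t, x): d f(t, B_t) = (f_t + (1/2) f_xx) dt + f_x dB_t. Compute partials of f(t, x) = 9*t/5 - 2*x^3/5:
  f_t(t,x)  = 9/5
  f_x(t,x)  = -6*x^2/5
  f_xx(t,x) = -12*x/5
Assemble drift = f_t + (1/2) f_xx = 9/5 - 6*x/5 and diffusion = f_x = -6*x^2/5. Substituting x = B_t:
  d(-2*B_t^3/5 + 9*t/5) = (9/5 - 6*B_t/5) dt + (-6*B_t^2/5) dB_t.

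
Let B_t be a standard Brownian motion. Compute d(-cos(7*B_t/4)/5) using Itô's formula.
d(-cos(7*B_t/4)/5) = (49*cos(7*B_t/4)/160) dt + (7*sin(7*B_t/4)/20) dB_t

Itô's formula for f(B_t) gives d f(B_t) = f'(B_t) dB_t + (1/2) f''(B_t) dt. Compute derivatives of f(x) = -cos(7*x/4)/5:
  f'(x)  = 7*sin(7*x/4)/20
  f''(x) = 49*cos(7*x/4)/80
Substitute x = B_t and multiply the f'' term by 1/2:
  drift     = (1/2) * (49*cos(7*x/4)/80) evaluated at B_t = 49*cos(7*B_t/4)/160
  diffusion = (7*sin(7*x/4)/20) evaluated at B_t = 7*sin(7*B_t/4)/20
Therefore d(-cos(7*B_t/4)/5) = (49*cos(7*B_t/4)/160) dt + (7*sin(7*B_t/4)/20) dB_t.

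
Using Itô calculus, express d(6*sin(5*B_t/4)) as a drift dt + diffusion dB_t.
d(6*sin(5*B_t/4)) = (-75*sin(5*B_t/4)/16) dt + (15*cos(5*B_t/4)/2) dB_t

Itô's formula for f(B_t) gives d f(B_t) = f'(B_t) dB_t + (1/2) f''(B_t) dt. Compute derivatives of f(x) = 6*sin(5*x/4):
  f'(x)  = 15*cos(5*x/4)/2
  f''(x) = -75*sin(5*x/4)/8
Substitute x = B_t and multiply the f'' term by 1/2:
  drift     = (1/2) * (-75*sin(5*x/4)/8) evaluated at B_t = -75*sin(5*B_t/4)/16
  diffusion = (15*cos(5*x/4)/2) evaluated at B_t = 15*cos(5*B_t/4)/2
Therefore d(6*sin(5*B_t/4)) = (-75*sin(5*B_t/4)/16) dt + (15*cos(5*B_t/4)/2) dB_t.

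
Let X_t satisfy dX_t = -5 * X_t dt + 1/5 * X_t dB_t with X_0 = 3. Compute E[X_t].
E[X_t] = 3*exp(-5*t)

For GBM dX = mu X dt + sigma X dB with X_0 = x_0, apply Itô to Y = log X: dY = (mu - sigma^2/2) dt + sigma dB, so Y_t = log(x_0) + (mu - sigma^2/2) t + sigma B_t and hence X_t = x_0 * exp((mu - sigma^2/2) t + sigma B_t).
With mu = -5, sigma = 1/5, x_0 = 3, this gives:
  X_t = 3 * exp((-251/50) * t + (1/5) * B_t).
Since sigma*B_t ~ Normal(0, sigma^2 t), E[exp(sigma*B_t)] = exp(sigma^2 t / 2); so E[X_t] = x_0 * exp((mu - sigma^2/2) t) * exp(sigma^2 t / 2) = x_0 * exp(mu t) = 3*exp(-5*t).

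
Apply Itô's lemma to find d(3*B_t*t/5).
d(3*B_t*t/5) = (3*B_t/5) dt + (3*t/5) dB_t

Itô's formula for f(t, x): d f(t, B_t) = (f_t + (1/2) f_xx) dt + f_x dB_t. Compute partials of f(t, x) = 3*t*x/5:
  f_t(t,x)  = 3*x/5
  f_x(t,x)  = 3*t/5
  f_xx(t,x) = 0
Assemble drift = f_t + (1/2) f_xx = 3*x/5 and diffusion = f_x = 3*t/5. Substituting x = B_t:
  d(3*B_t*t/5) = (3*B_t/5) dt + (3*t/5) dB_t.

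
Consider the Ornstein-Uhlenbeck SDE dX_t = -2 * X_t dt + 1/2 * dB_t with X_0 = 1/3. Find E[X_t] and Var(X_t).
E[X_t] = exp(-2*t)/3; Var(X_t) = 1/16 - exp(-4*t)/16

The OU SDE dX = -theta X dt + sigma dB admits the integrating factor exp(theta t): d(exp(theta t) X_t) = sigma exp(theta t) dB_t. Integrating from 0 to t:
  X_t = x_0 * exp(-theta t) + sigma * int_0^t exp(-theta (t-s)) dB_s.
The Itô integral has mean 0 and (by the Itô isometry) variance sigma^2 * int_0^t exp(-2 theta (t - s)) ds = sigma^2 * (1 - exp(-2 theta t)) / (2 theta).
With theta = 2, sigma = 1/2, x_0 = 1/3:
  E[X_t] = 1/3 * exp(-2 t) = exp(-2*t)/3
  Var(X_t) = (1/2)^2 * (1 - exp(-2*2 t)) / (2 * 2) = 1/16 - exp(-4*t)/16.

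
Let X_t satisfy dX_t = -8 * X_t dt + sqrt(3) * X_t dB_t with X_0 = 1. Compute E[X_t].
E[X_t] = exp(-8*t)

For GBM dX = mu X dt + sigma X dB with X_0 = x_0, apply Itô to Y = log X: dY = (mu - sigma^2/2) dt + sigma dB, so Y_t = log(x_0) + (mu - sigma^2/2) t + sigma B_t and hence X_t = x_0 * exp((mu - sigma^2/2) t + sigma B_t).
With mu = -8, sigma = sqrt(3), x_0 = 1, this gives:
  X_t = 1 * exp((-19/2) * t + (sqrt(3)) * B_t).
Since sigma*B_t ~ Normal(0, sigma^2 t), E[exp(sigma*B_t)] = exp(sigma^2 t / 2); so E[X_t] = x_0 * exp((mu - sigma^2/2) t) * exp(sigma^2 t / 2) = x_0 * exp(mu t) = exp(-8*t).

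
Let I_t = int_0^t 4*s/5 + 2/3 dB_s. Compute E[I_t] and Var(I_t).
E[I_t] = 0; Var(I_t) = 4*t*(12*t^2 + 30*t + 25)/225

The Itô integral of a deterministic integrand f(s) has mean 0 because each increment f(s) * (B_{s+ds} - B_s) has mean 0. By the Itô isometry:
  Var( int_0^t f(s) dB_s ) = E[ (int_0^t f(s) dB_s)^2 ] = int_0^t f(s)^2 ds.
Here f(s) = 4*s/5 + 2/3, so f(s)^2 = 4*(6*s + 5)^2/225. Integrate:
  int_0^t (4*(6*s + 5)^2/225) ds = 4*t*(12*t^2 + 30*t + 25)/225.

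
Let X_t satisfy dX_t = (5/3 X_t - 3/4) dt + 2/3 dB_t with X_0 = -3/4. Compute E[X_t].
E[X_t] = 9/20 - 6*exp(5*t/3)/5

Taking expectations and using E[dB_t] = 0, the mean m(t) = E[X_t] satisfies the ODE m'(t) = a m(t) + b with m(0) = x_0. With a = 5/3, b = -3/4, x_0 = -3/4, the solution is
  m(t) = x_0 * exp(a t) + (b/a) * (exp(a t) - 1)
       = (-3/4) * exp((5/3) t) + ((-3/4)/(5/3)) * (exp((5/3) t) - 1)
       = 9/20 - 6*exp(5*t/3)/5.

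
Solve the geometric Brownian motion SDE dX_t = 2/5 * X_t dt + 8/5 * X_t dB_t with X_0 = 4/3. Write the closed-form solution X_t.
X_t = 4/3 * exp((-22/25) * t + (8/5) * B_t)

For GBM dX = mu X dt + sigma X dB with X_0 = x_0, apply Itô to Y = log X: dY = (mu - sigma^2/2) dt + sigma dB, so Y_t = log(x_0) + (mu - sigma^2/2) t + sigma B_t and hence X_t = x_0 * exp((mu - sigma^2/2) t + sigma B_t).
With mu = 2/5, sigma = 8/5, x_0 = 4/3, this gives:
  X_t = 4/3 * exp((-22/25) * t + (8/5) * B_t).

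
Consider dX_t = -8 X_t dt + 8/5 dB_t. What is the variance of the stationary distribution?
lim Var(X_t) = 4/25

The OU SDE dX = -theta X dt + sigma dB admits the integrating factor exp(theta t): d(exp(theta t) X_t) = sigma exp(theta t) dB_t. Integrating from 0 to t gives X_t = x_0 * exp(-theta t) + sigma * int_0^t exp(-theta (t-s)) dB_s for any initial x_0. The Itô integral has variance (by the Itô isometry) sigma^2 * int_0^t exp(-2 theta (t - s)) ds = sigma^2 * (1 - exp(-2 theta t)) / (2 theta), independent of x_0.
With theta = 8, sigma = 8/5:
  Var(X_t) = (8/5)^2 * (1 - exp(-2*8 t)) / (2 * 8) = 4/25 - 4*exp(-16*t)/25.
As t -> infinity, exp(-2*8 t) -> 0, so the stationary variance is sigma^2 / (2 theta) = 4/25.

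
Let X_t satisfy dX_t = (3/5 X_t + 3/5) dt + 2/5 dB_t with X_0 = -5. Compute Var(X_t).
Var(X_t) = 2*exp(6*t/5)/15 - 2/15

The variance V(t) = Var(X_t) satisfies V'(t) = 2 a V(t) + c^2 with V(0) = 0 (drift coefficient is linear in X, diffusion is constant). With a = 3/5, c = 2/5, the solution is
  V(t) = (c^2 / (2 a)) * (exp(2 a t) - 1)
       = ((2/5)^2 / (2*(3/5))) * (exp((6/5) t) - 1)
       = 2*exp(6*t/5)/15 - 2/15.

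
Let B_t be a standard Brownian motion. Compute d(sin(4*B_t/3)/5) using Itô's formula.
d(sin(4*B_t/3)/5) = (-8*sin(4*B_t/3)/45) dt + (4*cos(4*B_t/3)/15) dB_t

Itô's formula for f(B_t) gives d f(B_t) = f'(B_t) dB_t + (1/2) f''(B_t) dt. Compute derivatives of f(x) = sin(4*x/3)/5:
  f'(x)  = 4*cos(4*x/3)/15
  f''(x) = -16*sin(4*x/3)/45
Substitute x = B_t and multiply the f'' term by 1/2:
  drift     = (1/2) * (-16*sin(4*x/3)/45) evaluated at B_t = -8*sin(4*B_t/3)/45
  diffusion = (4*cos(4*x/3)/15) evaluated at B_t = 4*cos(4*B_t/3)/15
Therefore d(sin(4*B_t/3)/5) = (-8*sin(4*B_t/3)/45) dt + (4*cos(4*B_t/3)/15) dB_t.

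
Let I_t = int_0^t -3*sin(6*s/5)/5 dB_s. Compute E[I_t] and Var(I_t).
E[I_t] = 0; Var(I_t) = 9*t/50 - 3*sin(12*t/5)/40

The Itô integral of a deterministic integrand f(s) has mean 0 because each increment f(s) * (B_{s+ds} - B_s) has mean 0. By the Itô isometry:
  Var( int_0^t f(s) dB_s ) = E[ (int_0^t f(s) dB_s)^2 ] = int_0^t f(s)^2 ds.
Here f(s) = -3*sin(6*s/5)/5, so f(s)^2 = 9*sin(6*s/5)^2/25. Integrate:
  int_0^t (9*sin(6*s/5)^2/25) ds = 9*t/50 - 3*sin(12*t/5)/40.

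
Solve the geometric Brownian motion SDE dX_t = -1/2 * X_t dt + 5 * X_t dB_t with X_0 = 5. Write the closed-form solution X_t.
X_t = 5 * exp((-13) * t + (5) * B_t)

For GBM dX = mu X dt + sigma X dB with X_0 = x_0, apply Itô to Y = log X: dY = (mu - sigma^2/2) dt + sigma dB, so Y_t = log(x_0) + (mu - sigma^2/2) t + sigma B_t and hence X_t = x_0 * exp((mu - sigma^2/2) t + sigma B_t).
With mu = -1/2, sigma = 5, x_0 = 5, this gives:
  X_t = 5 * exp((-13) * t + (5) * B_t).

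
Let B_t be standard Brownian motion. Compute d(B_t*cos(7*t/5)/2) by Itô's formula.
d(B_t*cos(7*t/5)/2) = (-7*B_t*sin(7*t/5)/10) dt + (cos(7*t/5)/2) dB_t

Itô's formula for f(t, x): d f(t, B_t) = (f_t + (1/2) f_xx) dt + f_x dB_t. Compute partials of f(t, x) = x*cos(7*t/5)/2:
  f_t(t,x)  = -7*x*sin(7*t/5)/10
  f_x(t,x)  = cos(7*t/5)/2
  f_xx(t,x) = 0
Assemble drift = f_t + (1/2) f_xx = -7*x*sin(7*t/5)/10 and diffusion = f_x = cos(7*t/5)/2. Substituting x = B_t:
  d(B_t*cos(7*t/5)/2) = (-7*B_t*sin(7*t/5)/10) dt + (cos(7*t/5)/2) dB_t.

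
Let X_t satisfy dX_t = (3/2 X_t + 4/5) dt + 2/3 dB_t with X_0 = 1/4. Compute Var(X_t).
Var(X_t) = 4*exp(3*t)/27 - 4/27

The variance V(t) = Var(X_t) satisfies V'(t) = 2 a V(t) + c^2 with V(0) = 0 (drift coefficient is linear in X, diffusion is constant). With a = 3/2, c = 2/3, the solution is
  V(t) = (c^2 / (2 a)) * (exp(2 a t) - 1)
       = ((2/3)^2 / (2*(3/2))) * (exp(3 t) - 1)
       = 4*exp(3*t)/27 - 4/27.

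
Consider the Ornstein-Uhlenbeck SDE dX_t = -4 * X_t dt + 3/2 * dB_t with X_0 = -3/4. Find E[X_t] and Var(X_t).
E[X_t] = -3*exp(-4*t)/4; Var(X_t) = 9/32 - 9*exp(-8*t)/32

The OU SDE dX = -theta X dt + sigma dB admits the integrating factor exp(theta t): d(exp(theta t) X_t) = sigma exp(theta t) dB_t. Integrating from 0 to t:
  X_t = x_0 * exp(-theta t) + sigma * int_0^t exp(-theta (t-s)) dB_s.
The Itô integral has mean 0 and (by the Itô isometry) variance sigma^2 * int_0^t exp(-2 theta (t - s)) ds = sigma^2 * (1 - exp(-2 theta t)) / (2 theta).
With theta = 4, sigma = 3/2, x_0 = -3/4:
  E[X_t] = -3/4 * exp(-4 t) = -3*exp(-4*t)/4
  Var(X_t) = (3/2)^2 * (1 - exp(-2*4 t)) / (2 * 4) = 9/32 - 9*exp(-8*t)/32.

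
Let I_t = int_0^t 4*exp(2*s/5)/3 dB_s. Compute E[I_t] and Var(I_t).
E[I_t] = 0; Var(I_t) = 20*exp(4*t/5)/9 - 20/9

The Itô integral of a deterministic integrand f(s) has mean 0 because each increment f(s) * (B_{s+ds} - B_s) has mean 0. By the Itô isometry:
  Var( int_0^t f(s) dB_s ) = E[ (int_0^t f(s) dB_s)^2 ] = int_0^t f(s)^2 ds.
Here f(s) = 4*exp(2*s/5)/3, so f(s)^2 = 16*exp(4*s/5)/9. Integrate:
  int_0^t (16*exp(4*s/5)/9) ds = 20*exp(4*t/5)/9 - 20/9.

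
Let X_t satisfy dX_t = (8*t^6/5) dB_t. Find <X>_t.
<X>_t = 64*t^13/325

For an Itô process dX_t = a(t) dt + b(t) dB_t, the quadratic variation is <X>_t = int_0^t b(s)^2 ds (the drift term does not contribute). Here b(s) = 8*s^6/5, so
  b(s)^2 = 64*s^12/25.
Integrating from 0 to t:
  <X>_t = int_0^t (64*s^12/25) ds = 64*t^13/325.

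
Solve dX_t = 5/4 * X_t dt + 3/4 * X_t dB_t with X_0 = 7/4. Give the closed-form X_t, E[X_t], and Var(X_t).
X_t = 7/4 * exp((31/32) t + (3/4) B_t); E[X_t] = 7*exp(5*t/4)/4; Var(X_t) = 49*(exp(9*t/16) - 1)*exp(5*t/2)/16

For GBM dX = mu X dt + sigma X dB with X_0 = x_0, apply Itô to Y = log X: dY = (mu - sigma^2/2) dt + sigma dB, so Y_t = log(x_0) + (mu - sigma^2/2) t + sigma B_t and hence X_t = x_0 * exp((mu - sigma^2/2) t + sigma B_t).
With mu = 5/4, sigma = 3/4, x_0 = 7/4, this gives:
  X_t = 7/4 * exp((31/32) * t + (3/4) * B_t).
Since sigma*B_t ~ Normal(0, sigma^2 t), E[exp(sigma*B_t)] = exp(sigma^2 t / 2); so E[X_t] = x_0 * exp((mu - sigma^2/2) t) * exp(sigma^2 t / 2) = x_0 * exp(mu t) = 7*exp(5*t/4)/4.
Var(X_t) = E[X_t^2] - (E[X_t])^2 = x_0^2 * exp(2 mu t) * (exp(sigma^2 t) - 1) = 49*(exp(9*t/16) - 1)*exp(5*t/2)/16.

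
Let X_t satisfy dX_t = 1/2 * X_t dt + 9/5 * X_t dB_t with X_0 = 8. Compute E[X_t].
E[X_t] = 8*exp(t/2)

For GBM dX = mu X dt + sigma X dB with X_0 = x_0, apply Itô to Y = log X: dY = (mu - sigma^2/2) dt + sigma dB, so Y_t = log(x_0) + (mu - sigma^2/2) t + sigma B_t and hence X_t = x_0 * exp((mu - sigma^2/2) t + sigma B_t).
With mu = 1/2, sigma = 9/5, x_0 = 8, this gives:
  X_t = 8 * exp((-28/25) * t + (9/5) * B_t).
Since sigma*B_t ~ Normal(0, sigma^2 t), E[exp(sigma*B_t)] = exp(sigma^2 t / 2); so E[X_t] = x_0 * exp((mu - sigma^2/2) t) * exp(sigma^2 t / 2) = x_0 * exp(mu t) = 8*exp(t/2).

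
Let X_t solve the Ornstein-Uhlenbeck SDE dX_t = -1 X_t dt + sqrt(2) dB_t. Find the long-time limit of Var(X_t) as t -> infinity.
lim Var(X_t) = 1

The OU SDE dX = -theta X dt + sigma dB admits the integrating factor exp(theta t): d(exp(theta t) X_t) = sigma exp(theta t) dB_t. Integrating from 0 to t gives X_t = x_0 * exp(-theta t) + sigma * int_0^t exp(-theta (t-s)) dB_s for any initial x_0. The Itô integral has variance (by the Itô isometry) sigma^2 * int_0^t exp(-2 theta (t - s)) ds = sigma^2 * (1 - exp(-2 theta t)) / (2 theta), independent of x_0.
With theta = 1, sigma = sqrt(2):
  Var(X_t) = (sqrt(2))^2 * (1 - exp(-2*1 t)) / (2 * 1) = 1 - exp(-2*t).
As t -> infinity, exp(-2*1 t) -> 0, so the stationary variance is sigma^2 / (2 theta) = 1.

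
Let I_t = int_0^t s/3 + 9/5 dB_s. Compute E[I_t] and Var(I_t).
E[I_t] = 0; Var(I_t) = t*(25*t^2 + 405*t + 2187)/675

The Itô integral of a deterministic integrand f(s) has mean 0 because each increment f(s) * (B_{s+ds} - B_s) has mean 0. By the Itô isometry:
  Var( int_0^t f(s) dB_s ) = E[ (int_0^t f(s) dB_s)^2 ] = int_0^t f(s)^2 ds.
Here f(s) = s/3 + 9/5, so f(s)^2 = (5*s + 27)^2/225. Integrate:
  int_0^t ((5*s + 27)^2/225) ds = t*(25*t^2 + 405*t + 2187)/675.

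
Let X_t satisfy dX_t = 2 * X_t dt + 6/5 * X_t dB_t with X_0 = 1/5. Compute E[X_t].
E[X_t] = exp(2*t)/5

For GBM dX = mu X dt + sigma X dB with X_0 = x_0, apply Itô to Y = log X: dY = (mu - sigma^2/2) dt + sigma dB, so Y_t = log(x_0) + (mu - sigma^2/2) t + sigma B_t and hence X_t = x_0 * exp((mu - sigma^2/2) t + sigma B_t).
With mu = 2, sigma = 6/5, x_0 = 1/5, this gives:
  X_t = 1/5 * exp((32/25) * t + (6/5) * B_t).
Since sigma*B_t ~ Normal(0, sigma^2 t), E[exp(sigma*B_t)] = exp(sigma^2 t / 2); so E[X_t] = x_0 * exp((mu - sigma^2/2) t) * exp(sigma^2 t / 2) = x_0 * exp(mu t) = exp(2*t)/5.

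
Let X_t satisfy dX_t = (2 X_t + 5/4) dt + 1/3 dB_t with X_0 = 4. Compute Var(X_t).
Var(X_t) = exp(4*t)/36 - 1/36

The variance V(t) = Var(X_t) satisfies V'(t) = 2 a V(t) + c^2 with V(0) = 0 (drift coefficient is linear in X, diffusion is constant). With a = 2, c = 1/3, the solution is
  V(t) = (c^2 / (2 a)) * (exp(2 a t) - 1)
       = ((1/3)^2 / (2*2)) * (exp(4 t) - 1)
       = exp(4*t)/36 - 1/36.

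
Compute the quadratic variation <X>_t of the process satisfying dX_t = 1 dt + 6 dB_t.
<X>_t = 36*t

For an Itô process dX_t = a(t) dt + b(t) dB_t, the quadratic variation is <X>_t = int_0^t b(s)^2 ds (the drift term does not contribute). Here b(s) = 6, so
  b(s)^2 = 36.
Integrating from 0 to t:
  <X>_t = int_0^t (36) ds = 36*t.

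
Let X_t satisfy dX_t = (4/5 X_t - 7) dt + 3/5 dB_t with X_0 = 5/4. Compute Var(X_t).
Var(X_t) = 9*exp(8*t/5)/40 - 9/40

The variance V(t) = Var(X_t) satisfies V'(t) = 2 a V(t) + c^2 with V(0) = 0 (drift coefficient is linear in X, diffusion is constant). With a = 4/5, c = 3/5, the solution is
  V(t) = (c^2 / (2 a)) * (exp(2 a t) - 1)
       = ((3/5)^2 / (2*(4/5))) * (exp((8/5) t) - 1)
       = 9*exp(8*t/5)/40 - 9/40.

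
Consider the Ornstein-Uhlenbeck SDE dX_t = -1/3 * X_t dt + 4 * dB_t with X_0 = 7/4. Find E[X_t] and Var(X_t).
E[X_t] = 7*exp(-t/3)/4; Var(X_t) = 24 - 24*exp(-2*t/3)

The OU SDE dX = -theta X dt + sigma dB admits the integrating factor exp(theta t): d(exp(theta t) X_t) = sigma exp(theta t) dB_t. Integrating from 0 to t:
  X_t = x_0 * exp(-theta t) + sigma * int_0^t exp(-theta (t-s)) dB_s.
The Itô integral has mean 0 and (by the Itô isometry) variance sigma^2 * int_0^t exp(-2 theta (t - s)) ds = sigma^2 * (1 - exp(-2 theta t)) / (2 theta).
With theta = 1/3, sigma = 4, x_0 = 7/4:
  E[X_t] = 7/4 * exp(-1/3 t) = 7*exp(-t/3)/4
  Var(X_t) = (4)^2 * (1 - exp(-2*1/3 t)) / (2 * 1/3) = 24 - 24*exp(-2*t/3).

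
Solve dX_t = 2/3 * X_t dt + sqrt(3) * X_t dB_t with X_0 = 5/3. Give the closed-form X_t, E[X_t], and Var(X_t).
X_t = 5/3 * exp((-5/6) t + (sqrt(3)) B_t); E[X_t] = 5*exp(2*t/3)/3; Var(X_t) = 25*(exp(3*t) - 1)*exp(4*t/3)/9

For GBM dX = mu X dt + sigma X dB with X_0 = x_0, apply Itô to Y = log X: dY = (mu - sigma^2/2) dt + sigma dB, so Y_t = log(x_0) + (mu - sigma^2/2) t + sigma B_t and hence X_t = x_0 * exp((mu - sigma^2/2) t + sigma B_t).
With mu = 2/3, sigma = sqrt(3), x_0 = 5/3, this gives:
  X_t = 5/3 * exp((-5/6) * t + (sqrt(3)) * B_t).
Since sigma*B_t ~ Normal(0, sigma^2 t), E[exp(sigma*B_t)] = exp(sigma^2 t / 2); so E[X_t] = x_0 * exp((mu - sigma^2/2) t) * exp(sigma^2 t / 2) = x_0 * exp(mu t) = 5*exp(2*t/3)/3.
Var(X_t) = E[X_t^2] - (E[X_t])^2 = x_0^2 * exp(2 mu t) * (exp(sigma^2 t) - 1) = 25*(exp(3*t) - 1)*exp(4*t/3)/9.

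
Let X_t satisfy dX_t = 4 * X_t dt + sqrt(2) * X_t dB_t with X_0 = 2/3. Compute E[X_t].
E[X_t] = 2*exp(4*t)/3

For GBM dX = mu X dt + sigma X dB with X_0 = x_0, apply Itô to Y = log X: dY = (mu - sigma^2/2) dt + sigma dB, so Y_t = log(x_0) + (mu - sigma^2/2) t + sigma B_t and hence X_t = x_0 * exp((mu - sigma^2/2) t + sigma B_t).
With mu = 4, sigma = sqrt(2), x_0 = 2/3, this gives:
  X_t = 2/3 * exp((3) * t + (sqrt(2)) * B_t).
Since sigma*B_t ~ Normal(0, sigma^2 t), E[exp(sigma*B_t)] = exp(sigma^2 t / 2); so E[X_t] = x_0 * exp((mu - sigma^2/2) t) * exp(sigma^2 t / 2) = x_0 * exp(mu t) = 2*exp(4*t)/3.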